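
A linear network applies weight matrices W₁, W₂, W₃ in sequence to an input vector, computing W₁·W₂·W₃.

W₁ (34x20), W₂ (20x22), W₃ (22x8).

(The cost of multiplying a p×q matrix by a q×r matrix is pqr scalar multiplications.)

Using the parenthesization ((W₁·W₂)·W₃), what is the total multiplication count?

(W₁·W₂): 34×20 by 20×22 → 34×22, cost 34·20·22 = 14960
((W₁·W₂)·W₃): 34×22 by 22×8 → 34×8, cost 34·22·8 = 5984; cumulative 20944
Total: 20944 scalar multiplications.

20944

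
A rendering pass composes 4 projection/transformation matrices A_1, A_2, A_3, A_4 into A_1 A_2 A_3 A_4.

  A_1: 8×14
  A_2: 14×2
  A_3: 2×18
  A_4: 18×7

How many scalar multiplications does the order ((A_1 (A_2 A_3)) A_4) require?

(A_2 A_3): 14×2 by 2×18 → 14×18, cost 14·2·18 = 504
(A_1 (A_2 A_3)): 8×14 by 14×18 → 8×18, cost 8·14·18 = 2016; cumulative 2520
((A_1 (A_2 A_3)) A_4): 8×18 by 18×7 → 8×7, cost 8·18·7 = 1008; cumulative 3528
Total: 3528 scalar multiplications.

3528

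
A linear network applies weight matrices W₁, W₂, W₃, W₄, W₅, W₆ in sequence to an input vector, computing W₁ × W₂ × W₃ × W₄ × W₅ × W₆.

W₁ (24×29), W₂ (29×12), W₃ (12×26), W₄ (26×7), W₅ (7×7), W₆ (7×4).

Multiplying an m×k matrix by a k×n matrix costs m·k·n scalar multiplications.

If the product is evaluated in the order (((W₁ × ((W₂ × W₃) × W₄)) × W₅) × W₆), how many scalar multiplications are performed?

21046

(W₂ × W₃): 29×12 by 12×26 → 29×26, cost 29·12·26 = 9048
((W₂ × W₃) × W₄): 29×26 by 26×7 → 29×7, cost 29·26·7 = 5278; cumulative 14326
(W₁ × ((W₂ × W₃) × W₄)): 24×29 by 29×7 → 24×7, cost 24·29·7 = 4872; cumulative 19198
((W₁ × ((W₂ × W₃) × W₄)) × W₅): 24×7 by 7×7 → 24×7, cost 24·7·7 = 1176; cumulative 20374
(((W₁ × ((W₂ × W₃) × W₄)) × W₅) × W₆): 24×7 by 7×4 → 24×4, cost 24·7·4 = 672; cumulative 21046
Total: 21046 scalar multiplications.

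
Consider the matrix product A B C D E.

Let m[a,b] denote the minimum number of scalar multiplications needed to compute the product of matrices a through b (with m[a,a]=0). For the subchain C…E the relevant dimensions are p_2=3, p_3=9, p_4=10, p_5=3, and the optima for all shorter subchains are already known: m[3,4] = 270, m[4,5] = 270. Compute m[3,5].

m[3,5] = min over k∈[3,4] of m[3,k]+m[k+1,5]+p_{2}·p_k·p_{5}.
k=3: 0 + 270 + 3·9·3 = 351; k=4: 270 + 0 + 3·10·3 = 360.
Minimum: 351 at k=3.

351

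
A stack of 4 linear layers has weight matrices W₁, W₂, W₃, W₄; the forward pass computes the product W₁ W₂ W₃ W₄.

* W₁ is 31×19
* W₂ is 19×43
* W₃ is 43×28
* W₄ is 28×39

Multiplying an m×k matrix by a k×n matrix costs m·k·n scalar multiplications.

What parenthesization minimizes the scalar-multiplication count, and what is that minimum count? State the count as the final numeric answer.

66595

Adjacent pairs: W₁W₂ = 31·19·43 = 25327; W₂W₃ = 19·43·28 = 22876; W₃W₄ = 43·28·39 = 46956.
Length 3: W₁..W₃: k=1: 0+22876+31·19·28=39368; k=2: 25327+0+31·43·28=62651 → min 39368 | W₂..W₄: k=2: 0+46956+19·43·39=78819; k=3: 22876+0+19·28·39=43624 → min 43624.
Length 4: W₁..W₄: k=1: 0+43624+31·19·39=66595; k=2: 25327+46956+31·43·39=124270; k=3: 39368+0+31·28·39=73220 → min 66595.
Optimal parenthesization: (W₁ ((W₂ W₃) W₄)) with cost 66595.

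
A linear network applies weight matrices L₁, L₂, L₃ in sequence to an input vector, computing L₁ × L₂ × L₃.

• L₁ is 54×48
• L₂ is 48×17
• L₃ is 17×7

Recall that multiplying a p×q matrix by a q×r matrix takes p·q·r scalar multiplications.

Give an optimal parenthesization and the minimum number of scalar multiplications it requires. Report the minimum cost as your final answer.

23856

(L₁ × (L₂ × L₃)): cost 23856.
((L₁ × L₂) × L₃): cost 50490.
Optimal: (L₁ × (L₂ × L₃)) with cost 23856.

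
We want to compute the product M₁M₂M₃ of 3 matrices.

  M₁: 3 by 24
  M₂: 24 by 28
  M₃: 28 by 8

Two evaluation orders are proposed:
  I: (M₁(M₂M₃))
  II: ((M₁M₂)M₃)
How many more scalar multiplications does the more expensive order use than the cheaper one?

3264

Order I = (M₁(M₂M₃)): (M₂M₃): 24×28 by 28×8 → 24×8, cost 24·28·8 = 5376; (M₁(M₂M₃)): 3×24 by 24×8 → 3×8, cost 3·24·8 = 576; cumulative 5952. Total 5952.
Order II = ((M₁M₂)M₃): (M₁M₂): 3×24 by 24×28 → 3×28, cost 3·24·28 = 2016; ((M₁M₂)M₃): 3×28 by 28×8 → 3×8, cost 3·28·8 = 672; cumulative 2688. Total 2688.
Difference: |5952 − 2688| = 3264.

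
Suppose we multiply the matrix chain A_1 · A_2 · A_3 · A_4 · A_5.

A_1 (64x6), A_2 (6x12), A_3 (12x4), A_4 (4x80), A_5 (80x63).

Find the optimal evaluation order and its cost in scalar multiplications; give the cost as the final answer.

Adjacent pairs: A_1A_2 = 64·6·12 = 4608; A_2A_3 = 6·12·4 = 288; A_3A_4 = 12·4·80 = 3840; A_4A_5 = 4·80·63 = 20160.
Length 3: A_1..A_3: k=1: 0+288+64·6·4=1824; k=2: 4608+0+64·12·4=7680 → min 1824 | A_2..A_4: k=2: 0+3840+6·12·80=9600; k=3: 288+0+6·4·80=2208 → min 2208 | A_3..A_5: k=3: 0+20160+12·4·63=23184; k=4: 3840+0+12·80·63=64320 → min 23184.
Length 4: A_1..A_4: k=1: 0+2208+64·6·80=32928; k=2: 4608+3840+64·12·80=69888; k=3: 1824+0+64·4·80=22304 → min 22304 | A_2..A_5: k=2: 0+23184+6·12·63=27720; k=3: 288+20160+6·4·63=21960; k=4: 2208+0+6·80·63=32448 → min 21960.
Length 5: A_1..A_5: k=1: 0+21960+64·6·63=46152; k=2: 4608+23184+64·12·63=76176; k=3: 1824+20160+64·4·63=38112; k=4: 22304+0+64·80·63=344864 → min 38112.
Optimal parenthesization: ((A_1 · (A_2 · A_3)) · (A_4 · A_5)) with cost 38112.

38112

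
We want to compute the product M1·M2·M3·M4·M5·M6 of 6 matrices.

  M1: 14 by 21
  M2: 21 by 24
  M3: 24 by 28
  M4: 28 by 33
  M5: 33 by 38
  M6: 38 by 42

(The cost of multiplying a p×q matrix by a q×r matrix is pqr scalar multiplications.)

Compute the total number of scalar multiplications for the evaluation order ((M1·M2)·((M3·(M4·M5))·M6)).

(M1·M2): 14×21 by 21×24 → 14×24, cost 14·21·24 = 7056
(M4·M5): 28×33 by 33×38 → 28×38, cost 28·33·38 = 35112
(M3·(M4·M5)): 24×28 by 28×38 → 24×38, cost 24·28·38 = 25536; cumulative 60648
((M3·(M4·M5))·M6): 24×38 by 38×42 → 24×42, cost 24·38·42 = 38304; cumulative 98952
((M1·M2)·((M3·(M4·M5))·M6)): 14×24 by 24×42 → 14×42, cost 14·24·42 = 14112; cumulative 120120
Total: 120120 scalar multiplications.

120120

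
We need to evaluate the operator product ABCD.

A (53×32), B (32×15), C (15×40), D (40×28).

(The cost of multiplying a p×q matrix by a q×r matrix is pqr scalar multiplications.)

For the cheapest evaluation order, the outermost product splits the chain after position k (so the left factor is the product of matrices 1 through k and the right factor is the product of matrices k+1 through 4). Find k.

2

Adjacent pairs: AB = 53·32·15 = 25440; BC = 32·15·40 = 19200; CD = 15·40·28 = 16800.
Length 3: A..C: k=1: 0+19200+53·32·40=87040; k=2: 25440+0+53·15·40=57240 → min 57240 | B..D: k=2: 0+16800+32·15·28=30240; k=3: 19200+0+32·40·28=55040 → min 30240.
Top-level splits: k=1: (A..A)·(B..D) → 0+30240+53·32·28 = 77728; k=2: (A..B)·(C..D) → 25440+16800+53·15·28 = 64500; k=3: (A..C)·(D..D) → 57240+0+53·40·28 = 116600.
Best split is after B, i.e. k = 2.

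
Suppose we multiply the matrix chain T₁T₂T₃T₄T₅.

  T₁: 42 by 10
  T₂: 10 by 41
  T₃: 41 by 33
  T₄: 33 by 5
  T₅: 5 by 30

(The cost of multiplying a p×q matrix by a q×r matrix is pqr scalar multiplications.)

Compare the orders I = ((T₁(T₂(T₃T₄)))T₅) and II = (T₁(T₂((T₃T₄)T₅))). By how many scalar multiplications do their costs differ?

20600

Order I = ((T₁(T₂(T₃T₄)))T₅): (T₃T₄): 41×33 by 33×5 → 41×5, cost 41·33·5 = 6765; (T₂(T₃T₄)): 10×41 by 41×5 → 10×5, cost 10·41·5 = 2050; cumulative 8815; (T₁(T₂(T₃T₄))): 42×10 by 10×5 → 42×5, cost 42·10·5 = 2100; cumulative 10915; ((T₁(T₂(T₃T₄)))T₅): 42×5 by 5×30 → 42×30, cost 42·5·30 = 6300; cumulative 17215. Total 17215.
Order II = (T₁(T₂((T₃T₄)T₅))): (T₃T₄): 41×33 by 33×5 → 41×5, cost 41·33·5 = 6765; ((T₃T₄)T₅): 41×5 by 5×30 → 41×30, cost 41·5·30 = 6150; cumulative 12915; (T₂((T₃T₄)T₅)): 10×41 by 41×30 → 10×30, cost 10·41·30 = 12300; cumulative 25215; (T₁(T₂((T₃T₄)T₅))): 42×10 by 10×30 → 42×30, cost 42·10·30 = 12600; cumulative 37815. Total 37815.
Difference: |17215 − 37815| = 20600.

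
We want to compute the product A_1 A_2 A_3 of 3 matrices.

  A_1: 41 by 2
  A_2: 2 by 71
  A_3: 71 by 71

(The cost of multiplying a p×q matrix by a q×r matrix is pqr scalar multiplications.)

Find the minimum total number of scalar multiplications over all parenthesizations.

Order (A_1 (A_2 A_3)): (A_2 A_3): 2×71 by 71×71 → 2×71, cost 2·71·71 = 10082; (A_1 (A_2 A_3)): 41×2 by 2×71 → 41×71, cost 41·2·71 = 5822; cumulative 15904. Total 15904.
Order ((A_1 A_2) A_3): (A_1 A_2): 41×2 by 2×71 → 41×71, cost 41·2·71 = 5822; ((A_1 A_2) A_3): 41×71 by 71×71 → 41×71, cost 41·71·71 = 206681; cumulative 212503. Total 212503.
Minimum: 15904.

15904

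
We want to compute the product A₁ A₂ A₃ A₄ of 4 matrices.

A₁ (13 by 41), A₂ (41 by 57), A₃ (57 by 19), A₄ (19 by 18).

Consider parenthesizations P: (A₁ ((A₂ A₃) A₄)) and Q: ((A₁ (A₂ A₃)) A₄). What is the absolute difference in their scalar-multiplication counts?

9043

Order P = (A₁ ((A₂ A₃) A₄)): (A₂ A₃): 41×57 by 57×19 → 41×19, cost 41·57·19 = 44403; ((A₂ A₃) A₄): 41×19 by 19×18 → 41×18, cost 41·19·18 = 14022; cumulative 58425; (A₁ ((A₂ A₃) A₄)): 13×41 by 41×18 → 13×18, cost 13·41·18 = 9594; cumulative 68019. Total 68019.
Order Q = ((A₁ (A₂ A₃)) A₄): (A₂ A₃): 41×57 by 57×19 → 41×19, cost 41·57·19 = 44403; (A₁ (A₂ A₃)): 13×41 by 41×19 → 13×19, cost 13·41·19 = 10127; cumulative 54530; ((A₁ (A₂ A₃)) A₄): 13×19 by 19×18 → 13×18, cost 13·19·18 = 4446; cumulative 58976. Total 58976.
Difference: |68019 − 58976| = 9043.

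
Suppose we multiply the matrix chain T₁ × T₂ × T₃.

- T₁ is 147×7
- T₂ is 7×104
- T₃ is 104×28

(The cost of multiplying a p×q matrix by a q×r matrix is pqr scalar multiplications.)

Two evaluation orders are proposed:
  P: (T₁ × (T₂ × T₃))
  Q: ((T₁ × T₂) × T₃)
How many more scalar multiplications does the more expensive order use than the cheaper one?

Order P = (T₁ × (T₂ × T₃)): (T₂ × T₃): 7×104 by 104×28 → 7×28, cost 7·104·28 = 20384; (T₁ × (T₂ × T₃)): 147×7 by 7×28 → 147×28, cost 147·7·28 = 28812; cumulative 49196. Total 49196.
Order Q = ((T₁ × T₂) × T₃): (T₁ × T₂): 147×7 by 7×104 → 147×104, cost 147·7·104 = 107016; ((T₁ × T₂) × T₃): 147×104 by 104×28 → 147×28, cost 147·104·28 = 428064; cumulative 535080. Total 535080.
Difference: |49196 − 535080| = 485884.

485884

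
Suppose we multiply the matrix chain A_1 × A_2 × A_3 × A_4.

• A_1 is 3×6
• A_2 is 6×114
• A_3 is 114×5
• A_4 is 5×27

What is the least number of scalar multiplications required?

Adjacent pairs: A_1A_2 = 3·6·114 = 2052; A_2A_3 = 6·114·5 = 3420; A_3A_4 = 114·5·27 = 15390.
Length 3: A_1..A_3: k=1: 0+3420+3·6·5=3510; k=2: 2052+0+3·114·5=3762 → min 3510 | A_2..A_4: k=2: 0+15390+6·114·27=33858; k=3: 3420+0+6·5·27=4230 → min 4230.
Length 4: A_1..A_4: k=1: 0+4230+3·6·27=4716; k=2: 2052+15390+3·114·27=26676; k=3: 3510+0+3·5·27=3915 → min 3915.
Optimal order: ((A_1 × (A_2 × A_3)) × A_4) with cost 3915.

3915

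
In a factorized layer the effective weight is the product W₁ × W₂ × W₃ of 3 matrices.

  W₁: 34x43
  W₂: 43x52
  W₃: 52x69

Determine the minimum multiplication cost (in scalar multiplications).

Order (W₁ × (W₂ × W₃)): (W₂ × W₃): 43×52 by 52×69 → 43×69, cost 43·52·69 = 154284; (W₁ × (W₂ × W₃)): 34×43 by 43×69 → 34×69, cost 34·43·69 = 100878; cumulative 255162. Total 255162.
Order ((W₁ × W₂) × W₃): (W₁ × W₂): 34×43 by 43×52 → 34×52, cost 34·43·52 = 76024; ((W₁ × W₂) × W₃): 34×52 by 52×69 → 34×69, cost 34·52·69 = 121992; cumulative 198016. Total 198016.
Minimum: 198016.

198016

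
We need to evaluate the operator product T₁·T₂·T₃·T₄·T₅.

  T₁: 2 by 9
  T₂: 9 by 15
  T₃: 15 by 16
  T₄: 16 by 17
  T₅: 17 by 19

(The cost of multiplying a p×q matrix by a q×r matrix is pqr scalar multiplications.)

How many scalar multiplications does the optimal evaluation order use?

1940

Adjacent pairs: T₁T₂ = 2·9·15 = 270; T₂T₃ = 9·15·16 = 2160; T₃T₄ = 15·16·17 = 4080; T₄T₅ = 16·17·19 = 5168.
Length 3: T₁..T₃: k=1: 0+2160+2·9·16=2448; k=2: 270+0+2·15·16=750 → min 750 | T₂..T₄: k=2: 0+4080+9·15·17=6375; k=3: 2160+0+9·16·17=4608 → min 4608 | T₃..T₅: k=3: 0+5168+15·16·19=9728; k=4: 4080+0+15·17·19=8925 → min 8925.
Length 4: T₁..T₄: k=1: 0+4608+2·9·17=4914; k=2: 270+4080+2·15·17=4860; k=3: 750+0+2·16·17=1294 → min 1294 | T₂..T₅: k=2: 0+8925+9·15·19=11490; k=3: 2160+5168+9·16·19=10064; k=4: 4608+0+9·17·19=7515 → min 7515.
Length 5: T₁..T₅: k=1: 0+7515+2·9·19=7857; k=2: 270+8925+2·15·19=9765; k=3: 750+5168+2·16·19=6526; k=4: 1294+0+2·17·19=1940 → min 1940.
Optimal order: ((((T₁·T₂)·T₃)·T₄)·T₅) with cost 1940.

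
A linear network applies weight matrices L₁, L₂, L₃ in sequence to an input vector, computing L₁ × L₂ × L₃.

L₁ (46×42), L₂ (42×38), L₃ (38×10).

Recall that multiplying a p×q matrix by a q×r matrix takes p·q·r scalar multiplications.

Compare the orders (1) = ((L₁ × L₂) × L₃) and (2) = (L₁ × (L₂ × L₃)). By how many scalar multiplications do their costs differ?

Order (1) = ((L₁ × L₂) × L₃): (L₁ × L₂): 46×42 by 42×38 → 46×38, cost 46·42·38 = 73416; ((L₁ × L₂) × L₃): 46×38 by 38×10 → 46×10, cost 46·38·10 = 17480; cumulative 90896. Total 90896.
Order (2) = (L₁ × (L₂ × L₃)): (L₂ × L₃): 42×38 by 38×10 → 42×10, cost 42·38·10 = 15960; (L₁ × (L₂ × L₃)): 46×42 by 42×10 → 46×10, cost 46·42·10 = 19320; cumulative 35280. Total 35280.
Difference: |90896 − 35280| = 55616.

55616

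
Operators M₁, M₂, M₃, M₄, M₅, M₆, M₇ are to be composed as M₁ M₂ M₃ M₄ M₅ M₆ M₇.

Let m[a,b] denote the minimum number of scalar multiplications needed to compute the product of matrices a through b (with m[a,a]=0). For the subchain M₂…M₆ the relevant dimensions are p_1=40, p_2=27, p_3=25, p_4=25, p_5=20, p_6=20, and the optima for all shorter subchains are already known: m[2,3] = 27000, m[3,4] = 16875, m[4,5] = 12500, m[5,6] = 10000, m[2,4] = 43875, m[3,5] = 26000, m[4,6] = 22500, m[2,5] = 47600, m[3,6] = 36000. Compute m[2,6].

57600

m[2,6] = min over k∈[2,5] of m[2,k]+m[k+1,6]+p_{1}·p_k·p_{6}.
k=2: 0 + 36000 + 40·27·20 = 57600; k=3: 27000 + 22500 + 40·25·20 = 69500; k=4: 43875 + 10000 + 40·25·20 = 73875; k=5: 47600 + 0 + 40·20·20 = 63600.
Minimum: 57600 at k=2.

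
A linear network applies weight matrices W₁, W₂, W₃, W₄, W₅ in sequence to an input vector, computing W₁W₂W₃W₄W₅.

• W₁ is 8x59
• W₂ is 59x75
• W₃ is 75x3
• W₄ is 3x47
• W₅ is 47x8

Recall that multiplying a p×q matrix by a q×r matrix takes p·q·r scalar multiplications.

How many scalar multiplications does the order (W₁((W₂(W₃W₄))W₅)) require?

(W₃W₄): 75×3 by 3×47 → 75×47, cost 75·3·47 = 10575
(W₂(W₃W₄)): 59×75 by 75×47 → 59×47, cost 59·75·47 = 207975; cumulative 218550
((W₂(W₃W₄))W₅): 59×47 by 47×8 → 59×8, cost 59·47·8 = 22184; cumulative 240734
(W₁((W₂(W₃W₄))W₅)): 8×59 by 59×8 → 8×8, cost 8·59·8 = 3776; cumulative 244510
Total: 244510 scalar multiplications.

244510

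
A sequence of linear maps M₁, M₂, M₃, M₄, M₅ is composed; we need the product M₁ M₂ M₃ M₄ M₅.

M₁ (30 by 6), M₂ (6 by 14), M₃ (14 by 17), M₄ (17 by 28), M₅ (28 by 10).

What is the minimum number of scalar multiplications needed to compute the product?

Adjacent pairs: M₁M₂ = 30·6·14 = 2520; M₂M₃ = 6·14·17 = 1428; M₃M₄ = 14·17·28 = 6664; M₄M₅ = 17·28·10 = 4760.
Length 3: M₁..M₃: k=1: 0+1428+30·6·17=4488; k=2: 2520+0+30·14·17=9660 → min 4488 | M₂..M₄: k=2: 0+6664+6·14·28=9016; k=3: 1428+0+6·17·28=4284 → min 4284 | M₃..M₅: k=3: 0+4760+14·17·10=7140; k=4: 6664+0+14·28·10=10584 → min 7140.
Length 4: M₁..M₄: k=1: 0+4284+30·6·28=9324; k=2: 2520+6664+30·14·28=20944; k=3: 4488+0+30·17·28=18768 → min 9324 | M₂..M₅: k=2: 0+7140+6·14·10=7980; k=3: 1428+4760+6·17·10=7208; k=4: 4284+0+6·28·10=5964 → min 5964.
Length 5: M₁..M₅: k=1: 0+5964+30·6·10=7764; k=2: 2520+7140+30·14·10=13860; k=3: 4488+4760+30·17·10=14348; k=4: 9324+0+30·28·10=17724 → min 7764.
Optimal order: (M₁ (((M₂ M₃) M₄) M₅)) with cost 7764.

7764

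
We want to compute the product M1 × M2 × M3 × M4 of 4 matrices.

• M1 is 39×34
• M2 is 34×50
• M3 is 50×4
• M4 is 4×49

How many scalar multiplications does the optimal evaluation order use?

19748

Adjacent pairs: M1M2 = 39·34·50 = 66300; M2M3 = 34·50·4 = 6800; M3M4 = 50·4·49 = 9800.
Length 3: M1..M3: k=1: 0+6800+39·34·4=12104; k=2: 66300+0+39·50·4=74100 → min 12104 | M2..M4: k=2: 0+9800+34·50·49=93100; k=3: 6800+0+34·4·49=13464 → min 13464.
Length 4: M1..M4: k=1: 0+13464+39·34·49=78438; k=2: 66300+9800+39·50·49=171650; k=3: 12104+0+39·4·49=19748 → min 19748.
Optimal order: ((M1 × (M2 × M3)) × M4) with cost 19748.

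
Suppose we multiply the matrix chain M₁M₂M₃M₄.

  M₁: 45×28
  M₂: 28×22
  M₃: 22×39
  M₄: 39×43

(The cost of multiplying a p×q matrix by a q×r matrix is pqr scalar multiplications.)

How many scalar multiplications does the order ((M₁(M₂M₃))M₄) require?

(M₂M₃): 28×22 by 22×39 → 28×39, cost 28·22·39 = 24024
(M₁(M₂M₃)): 45×28 by 28×39 → 45×39, cost 45·28·39 = 49140; cumulative 73164
((M₁(M₂M₃))M₄): 45×39 by 39×43 → 45×43, cost 45·39·43 = 75465; cumulative 148629
Total: 148629 scalar multiplications.

148629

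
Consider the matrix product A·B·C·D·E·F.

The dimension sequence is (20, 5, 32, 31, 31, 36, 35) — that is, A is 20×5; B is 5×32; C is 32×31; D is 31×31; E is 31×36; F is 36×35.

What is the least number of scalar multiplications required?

Adjacent pairs: AB = 20·5·32 = 3200; BC = 5·32·31 = 4960; CD = 32·31·31 = 30752; DE = 31·31·36 = 34596; EF = 31·36·35 = 39060.
Length 3: A..C: k=1: 0+4960+20·5·31=8060; k=2: 3200+0+20·32·31=23040 → min 8060 | B..D: k=2: 0+30752+5·32·31=35712; k=3: 4960+0+5·31·31=9765 → min 9765 | C..E: k=3: 0+34596+32·31·36=70308; k=4: 30752+0+32·31·36=66464 → min 66464 | D..F: k=4: 0+39060+31·31·35=72695; k=5: 34596+0+31·36·35=73656 → min 72695.
Length 4: A..D: k=1: 0+9765+20·5·31=12865; k=2: 3200+30752+20·32·31=53792; k=3: 8060+0+20·31·31=27280 → min 12865 | B..E: k=2: 0+66464+5·32·36=72224; k=3: 4960+34596+5·31·36=45136; k=4: 9765+0+5·31·36=15345 → min 15345 | C..F: k=3: 0+72695+32·31·35=107415; k=4: 30752+39060+32·31·35=104532; k=5: 66464+0+32·36·35=106784 → min 104532.
Length 5: A..E: k=1: 0+15345+20·5·36=18945; k=2: 3200+66464+20·32·36=92704; k=3: 8060+34596+20·31·36=64976; k=4: 12865+0+20·31·36=35185 → min 18945 | B..F: k=2: 0+104532+5·32·35=110132; k=3: 4960+72695+5·31·35=83080; k=4: 9765+39060+5·31·35=54250; k=5: 15345+0+5·36·35=21645 → min 21645.
Length 6: A..F: k=1: 0+21645+20·5·35=25145; k=2: 3200+104532+20·32·35=130132; k=3: 8060+72695+20·31·35=102455; k=4: 12865+39060+20·31·35=73625; k=5: 18945+0+20·36·35=44145 → min 25145.
Optimal order: (A·((((B·C)·D)·E)·F)) with cost 25145.

25145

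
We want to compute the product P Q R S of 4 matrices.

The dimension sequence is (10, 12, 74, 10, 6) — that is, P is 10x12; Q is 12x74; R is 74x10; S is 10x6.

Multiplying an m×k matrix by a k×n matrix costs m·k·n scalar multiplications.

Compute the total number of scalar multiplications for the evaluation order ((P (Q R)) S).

(Q R): 12×74 by 74×10 → 12×10, cost 12·74·10 = 8880
(P (Q R)): 10×12 by 12×10 → 10×10, cost 10·12·10 = 1200; cumulative 10080
((P (Q R)) S): 10×10 by 10×6 → 10×6, cost 10·10·6 = 600; cumulative 10680
Total: 10680 scalar multiplications.

10680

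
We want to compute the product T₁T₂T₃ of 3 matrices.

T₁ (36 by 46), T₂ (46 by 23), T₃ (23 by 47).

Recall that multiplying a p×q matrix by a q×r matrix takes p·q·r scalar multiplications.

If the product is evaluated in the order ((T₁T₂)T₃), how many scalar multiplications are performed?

77004

(T₁T₂): 36×46 by 46×23 → 36×23, cost 36·46·23 = 38088
((T₁T₂)T₃): 36×23 by 23×47 → 36×47, cost 36·23·47 = 38916; cumulative 77004
Total: 77004 scalar multiplications.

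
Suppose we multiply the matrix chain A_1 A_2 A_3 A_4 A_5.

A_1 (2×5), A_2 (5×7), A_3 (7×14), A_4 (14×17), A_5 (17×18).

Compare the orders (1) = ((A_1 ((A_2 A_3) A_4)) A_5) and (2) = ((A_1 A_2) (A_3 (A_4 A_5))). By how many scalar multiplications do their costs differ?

Order (1) = ((A_1 ((A_2 A_3) A_4)) A_5): (A_2 A_3): 5×7 by 7×14 → 5×14, cost 5·7·14 = 490; ((A_2 A_3) A_4): 5×14 by 14×17 → 5×17, cost 5·14·17 = 1190; cumulative 1680; (A_1 ((A_2 A_3) A_4)): 2×5 by 5×17 → 2×17, cost 2·5·17 = 170; cumulative 1850; ((A_1 ((A_2 A_3) A_4)) A_5): 2×17 by 17×18 → 2×18, cost 2·17·18 = 612; cumulative 2462. Total 2462.
Order (2) = ((A_1 A_2) (A_3 (A_4 A_5))): (A_1 A_2): 2×5 by 5×7 → 2×7, cost 2·5·7 = 70; (A_4 A_5): 14×17 by 17×18 → 14×18, cost 14·17·18 = 4284; (A_3 (A_4 A_5)): 7×14 by 14×18 → 7×18, cost 7·14·18 = 1764; cumulative 6048; ((A_1 A_2) (A_3 (A_4 A_5))): 2×7 by 7×18 → 2×18, cost 2·7·18 = 252; cumulative 6370. Total 6370.
Difference: |2462 − 6370| = 3908.

3908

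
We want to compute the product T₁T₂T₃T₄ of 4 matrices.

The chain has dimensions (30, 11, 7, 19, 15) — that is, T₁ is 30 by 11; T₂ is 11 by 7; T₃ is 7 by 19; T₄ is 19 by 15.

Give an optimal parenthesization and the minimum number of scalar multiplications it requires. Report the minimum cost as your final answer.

Adjacent pairs: T₁T₂ = 30·11·7 = 2310; T₂T₃ = 11·7·19 = 1463; T₃T₄ = 7·19·15 = 1995.
Length 3: T₁..T₃: k=1: 0+1463+30·11·19=7733; k=2: 2310+0+30·7·19=6300 → min 6300 | T₂..T₄: k=2: 0+1995+11·7·15=3150; k=3: 1463+0+11·19·15=4598 → min 3150.
Length 4: T₁..T₄: k=1: 0+3150+30·11·15=8100; k=2: 2310+1995+30·7·15=7455; k=3: 6300+0+30·19·15=14850 → min 7455.
Optimal parenthesization: ((T₁T₂)(T₃T₄)) with cost 7455.

7455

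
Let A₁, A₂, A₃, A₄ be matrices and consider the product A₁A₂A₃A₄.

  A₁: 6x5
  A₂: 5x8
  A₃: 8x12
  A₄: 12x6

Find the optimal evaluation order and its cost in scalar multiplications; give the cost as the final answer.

996

Adjacent pairs: A₁A₂ = 6·5·8 = 240; A₂A₃ = 5·8·12 = 480; A₃A₄ = 8·12·6 = 576.
Length 3: A₁..A₃: k=1: 0+480+6·5·12=840; k=2: 240+0+6·8·12=816 → min 816 | A₂..A₄: k=2: 0+576+5·8·6=816; k=3: 480+0+5·12·6=840 → min 816.
Length 4: A₁..A₄: k=1: 0+816+6·5·6=996; k=2: 240+576+6·8·6=1104; k=3: 816+0+6·12·6=1248 → min 996.
Optimal parenthesization: (A₁(A₂(A₃A₄))) with cost 996.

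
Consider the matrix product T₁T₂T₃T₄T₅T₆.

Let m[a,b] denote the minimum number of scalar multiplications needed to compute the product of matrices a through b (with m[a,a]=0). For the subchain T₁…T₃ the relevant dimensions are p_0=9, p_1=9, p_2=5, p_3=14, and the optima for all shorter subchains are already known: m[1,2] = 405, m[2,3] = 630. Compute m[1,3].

m[1,3] = min over k∈[1,2] of m[1,k]+m[k+1,3]+p_{0}·p_k·p_{3}.
k=1: 0 + 630 + 9·9·14 = 1764; k=2: 405 + 0 + 9·5·14 = 1035.
Minimum: 1035 at k=2.

1035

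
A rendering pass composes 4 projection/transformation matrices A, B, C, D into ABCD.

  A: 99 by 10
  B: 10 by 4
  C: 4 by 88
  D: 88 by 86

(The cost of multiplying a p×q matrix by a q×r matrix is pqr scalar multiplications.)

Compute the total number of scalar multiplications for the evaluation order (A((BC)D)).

(BC): 10×4 by 4×88 → 10×88, cost 10·4·88 = 3520
((BC)D): 10×88 by 88×86 → 10×86, cost 10·88·86 = 75680; cumulative 79200
(A((BC)D)): 99×10 by 10×86 → 99×86, cost 99·10·86 = 85140; cumulative 164340
Total: 164340 scalar multiplications.

164340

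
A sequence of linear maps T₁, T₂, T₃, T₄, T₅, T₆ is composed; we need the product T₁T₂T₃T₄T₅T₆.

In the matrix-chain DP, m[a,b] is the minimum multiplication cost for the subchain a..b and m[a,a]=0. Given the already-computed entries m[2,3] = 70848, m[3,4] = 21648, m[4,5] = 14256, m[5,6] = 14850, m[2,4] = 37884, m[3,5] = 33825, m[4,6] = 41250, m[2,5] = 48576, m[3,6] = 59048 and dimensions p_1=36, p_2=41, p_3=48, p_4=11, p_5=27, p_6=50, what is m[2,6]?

72534

m[2,6] = min over k∈[2,5] of m[2,k]+m[k+1,6]+p_{1}·p_k·p_{6}.
k=2: 0 + 59048 + 36·41·50 = 132848; k=3: 70848 + 41250 + 36·48·50 = 198498; k=4: 37884 + 14850 + 36·11·50 = 72534; k=5: 48576 + 0 + 36·27·50 = 97176.
Minimum: 72534 at k=4.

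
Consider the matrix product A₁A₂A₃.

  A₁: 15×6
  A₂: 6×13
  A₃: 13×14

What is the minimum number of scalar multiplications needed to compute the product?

2352

Order (A₁(A₂A₃)): (A₂A₃): 6×13 by 13×14 → 6×14, cost 6·13·14 = 1092; (A₁(A₂A₃)): 15×6 by 6×14 → 15×14, cost 15·6·14 = 1260; cumulative 2352. Total 2352.
Order ((A₁A₂)A₃): (A₁A₂): 15×6 by 6×13 → 15×13, cost 15·6·13 = 1170; ((A₁A₂)A₃): 15×13 by 13×14 → 15×14, cost 15·13·14 = 2730; cumulative 3900. Total 3900.
Minimum: 2352.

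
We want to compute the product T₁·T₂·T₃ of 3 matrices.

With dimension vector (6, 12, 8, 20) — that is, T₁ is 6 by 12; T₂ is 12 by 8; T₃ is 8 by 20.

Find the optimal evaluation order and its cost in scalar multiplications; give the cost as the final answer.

1536

(T₁·(T₂·T₃)): cost 3360.
((T₁·T₂)·T₃): cost 1536.
Optimal: ((T₁·T₂)·T₃) with cost 1536.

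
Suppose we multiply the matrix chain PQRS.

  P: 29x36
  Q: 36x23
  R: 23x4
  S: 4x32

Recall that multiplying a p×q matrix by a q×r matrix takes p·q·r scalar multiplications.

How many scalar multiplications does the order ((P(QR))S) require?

(QR): 36×23 by 23×4 → 36×4, cost 36·23·4 = 3312
(P(QR)): 29×36 by 36×4 → 29×4, cost 29·36·4 = 4176; cumulative 7488
((P(QR))S): 29×4 by 4×32 → 29×32, cost 29·4·32 = 3712; cumulative 11200
Total: 11200 scalar multiplications.

11200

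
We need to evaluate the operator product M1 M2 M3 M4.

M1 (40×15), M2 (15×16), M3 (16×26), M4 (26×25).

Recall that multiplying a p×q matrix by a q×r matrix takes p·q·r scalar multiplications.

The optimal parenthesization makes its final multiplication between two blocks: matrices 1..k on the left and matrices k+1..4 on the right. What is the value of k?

1

Adjacent pairs: M1M2 = 40·15·16 = 9600; M2M3 = 15·16·26 = 6240; M3M4 = 16·26·25 = 10400.
Length 3: M1..M3: k=1: 0+6240+40·15·26=21840; k=2: 9600+0+40·16·26=26240 → min 21840 | M2..M4: k=2: 0+10400+15·16·25=16400; k=3: 6240+0+15·26·25=15990 → min 15990.
Top-level splits: k=1: (M1..M1)·(M2..M4) → 0+15990+40·15·25 = 30990; k=2: (M1..M2)·(M3..M4) → 9600+10400+40·16·25 = 36000; k=3: (M1..M3)·(M4..M4) → 21840+0+40·26·25 = 47840.
Best split is after M1, i.e. k = 1.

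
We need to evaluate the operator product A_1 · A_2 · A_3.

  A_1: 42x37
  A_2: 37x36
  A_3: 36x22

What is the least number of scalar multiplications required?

63492

Order (A_1 · (A_2 · A_3)): (A_2 · A_3): 37×36 by 36×22 → 37×22, cost 37·36·22 = 29304; (A_1 · (A_2 · A_3)): 42×37 by 37×22 → 42×22, cost 42·37·22 = 34188; cumulative 63492. Total 63492.
Order ((A_1 · A_2) · A_3): (A_1 · A_2): 42×37 by 37×36 → 42×36, cost 42·37·36 = 55944; ((A_1 · A_2) · A_3): 42×36 by 36×22 → 42×22, cost 42·36·22 = 33264; cumulative 89208. Total 89208.
Minimum: 63492.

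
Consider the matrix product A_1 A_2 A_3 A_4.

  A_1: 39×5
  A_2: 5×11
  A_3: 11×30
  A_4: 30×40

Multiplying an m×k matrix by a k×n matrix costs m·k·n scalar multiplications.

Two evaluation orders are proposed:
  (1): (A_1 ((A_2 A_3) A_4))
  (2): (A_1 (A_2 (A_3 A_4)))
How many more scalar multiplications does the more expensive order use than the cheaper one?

Order (1) = (A_1 ((A_2 A_3) A_4)): (A_2 A_3): 5×11 by 11×30 → 5×30, cost 5·11·30 = 1650; ((A_2 A_3) A_4): 5×30 by 30×40 → 5×40, cost 5·30·40 = 6000; cumulative 7650; (A_1 ((A_2 A_3) A_4)): 39×5 by 5×40 → 39×40, cost 39·5·40 = 7800; cumulative 15450. Total 15450.
Order (2) = (A_1 (A_2 (A_3 A_4))): (A_3 A_4): 11×30 by 30×40 → 11×40, cost 11·30·40 = 13200; (A_2 (A_3 A_4)): 5×11 by 11×40 → 5×40, cost 5·11·40 = 2200; cumulative 15400; (A_1 (A_2 (A_3 A_4))): 39×5 by 5×40 → 39×40, cost 39·5·40 = 7800; cumulative 23200. Total 23200.
Difference: |15450 − 23200| = 7750.

7750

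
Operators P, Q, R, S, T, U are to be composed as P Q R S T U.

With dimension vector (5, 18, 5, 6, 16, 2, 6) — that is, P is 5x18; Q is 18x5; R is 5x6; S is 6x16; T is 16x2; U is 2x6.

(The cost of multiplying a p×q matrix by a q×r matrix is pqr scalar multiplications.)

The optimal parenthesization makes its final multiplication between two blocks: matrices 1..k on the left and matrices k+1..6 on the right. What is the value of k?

Adjacent pairs: PQ = 5·18·5 = 450; QR = 18·5·6 = 540; RS = 5·6·16 = 480; ST = 6·16·2 = 192; TU = 16·2·6 = 192.
Length 3: P..R: k=1: 0+540+5·18·6=1080; k=2: 450+0+5·5·6=600 → min 600 | Q..S: k=2: 0+480+18·5·16=1920; k=3: 540+0+18·6·16=2268 → min 1920 | R..T: k=3: 0+192+5·6·2=252; k=4: 480+0+5·16·2=640 → min 252 | S..U: k=4: 0+192+6·16·6=768; k=5: 192+0+6·2·6=264 → min 264.
Length 4: P..S: k=1: 0+1920+5·18·16=3360; k=2: 450+480+5·5·16=1330; k=3: 600+0+5·6·16=1080 → min 1080 | Q..T: k=2: 0+252+18·5·2=432; k=3: 540+192+18·6·2=948; k=4: 1920+0+18·16·2=2496 → min 432 | R..U: k=3: 0+264+5·6·6=444; k=4: 480+192+5·16·6=1152; k=5: 252+0+5·2·6=312 → min 312.
Length 5: P..T: k=1: 0+432+5·18·2=612; k=2: 450+252+5·5·2=752; k=3: 600+192+5·6·2=852; k=4: 1080+0+5·16·2=1240 → min 612 | Q..U: k=2: 0+312+18·5·6=852; k=3: 540+264+18·6·6=1452; k=4: 1920+192+18·16·6=3840; k=5: 432+0+18·2·6=648 → min 648.
Top-level splits: k=1: (P..P)·(Q..U) → 0+648+5·18·6 = 1188; k=2: (P..Q)·(R..U) → 450+312+5·5·6 = 912; k=3: (P..R)·(S..U) → 600+264+5·6·6 = 1044; k=4: (P..S)·(T..U) → 1080+192+5·16·6 = 1752; k=5: (P..T)·(U..U) → 612+0+5·2·6 = 672.
Best split is after T, i.e. k = 5.

5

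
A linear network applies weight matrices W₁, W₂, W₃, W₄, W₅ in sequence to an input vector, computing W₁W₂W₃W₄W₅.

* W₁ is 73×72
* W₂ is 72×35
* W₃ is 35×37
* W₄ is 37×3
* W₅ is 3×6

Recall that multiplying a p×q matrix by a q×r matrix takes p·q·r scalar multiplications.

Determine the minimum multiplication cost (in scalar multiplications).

Adjacent pairs: W₁W₂ = 73·72·35 = 183960; W₂W₃ = 72·35·37 = 93240; W₃W₄ = 35·37·3 = 3885; W₄W₅ = 37·3·6 = 666.
Length 3: W₁..W₃: k=1: 0+93240+73·72·37=287712; k=2: 183960+0+73·35·37=278495 → min 278495 | W₂..W₄: k=2: 0+3885+72·35·3=11445; k=3: 93240+0+72·37·3=101232 → min 11445 | W₃..W₅: k=3: 0+666+35·37·6=8436; k=4: 3885+0+35·3·6=4515 → min 4515.
Length 4: W₁..W₄: k=1: 0+11445+73·72·3=27213; k=2: 183960+3885+73·35·3=195510; k=3: 278495+0+73·37·3=286598 → min 27213 | W₂..W₅: k=2: 0+4515+72·35·6=19635; k=3: 93240+666+72·37·6=109890; k=4: 11445+0+72·3·6=12741 → min 12741.
Length 5: W₁..W₅: k=1: 0+12741+73·72·6=44277; k=2: 183960+4515+73·35·6=203805; k=3: 278495+666+73·37·6=295367; k=4: 27213+0+73·3·6=28527 → min 28527.
Optimal order: ((W₁(W₂(W₃W₄)))W₅) with cost 28527.

28527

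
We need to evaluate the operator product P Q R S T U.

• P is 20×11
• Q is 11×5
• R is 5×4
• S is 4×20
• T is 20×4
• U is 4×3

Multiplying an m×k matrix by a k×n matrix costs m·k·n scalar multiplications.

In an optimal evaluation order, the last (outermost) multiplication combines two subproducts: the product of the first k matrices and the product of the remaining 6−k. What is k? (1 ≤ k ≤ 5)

1

Adjacent pairs: PQ = 20·11·5 = 1100; QR = 11·5·4 = 220; RS = 5·4·20 = 400; ST = 4·20·4 = 320; TU = 20·4·3 = 240.
Length 3: P..R: k=1: 0+220+20·11·4=1100; k=2: 1100+0+20·5·4=1500 → min 1100 | Q..S: k=2: 0+400+11·5·20=1500; k=3: 220+0+11·4·20=1100 → min 1100 | R..T: k=3: 0+320+5·4·4=400; k=4: 400+0+5·20·4=800 → min 400 | S..U: k=4: 0+240+4·20·3=480; k=5: 320+0+4·4·3=368 → min 368.
Length 4: P..S: k=1: 0+1100+20·11·20=5500; k=2: 1100+400+20·5·20=3500; k=3: 1100+0+20·4·20=2700 → min 2700 | Q..T: k=2: 0+400+11·5·4=620; k=3: 220+320+11·4·4=716; k=4: 1100+0+11·20·4=1980 → min 620 | R..U: k=3: 0+368+5·4·3=428; k=4: 400+240+5·20·3=940; k=5: 400+0+5·4·3=460 → min 428.
Length 5: P..T: k=1: 0+620+20·11·4=1500; k=2: 1100+400+20·5·4=1900; k=3: 1100+320+20·4·4=1740; k=4: 2700+0+20·20·4=4300 → min 1500 | Q..U: k=2: 0+428+11·5·3=593; k=3: 220+368+11·4·3=720; k=4: 1100+240+11·20·3=2000; k=5: 620+0+11·4·3=752 → min 593.
Top-level splits: k=1: (P..P)·(Q..U) → 0+593+20·11·3 = 1253; k=2: (P..Q)·(R..U) → 1100+428+20·5·3 = 1828; k=3: (P..R)·(S..U) → 1100+368+20·4·3 = 1708; k=4: (P..S)·(T..U) → 2700+240+20·20·3 = 4140; k=5: (P..T)·(U..U) → 1500+0+20·4·3 = 1740.
Best split is after P, i.e. k = 1.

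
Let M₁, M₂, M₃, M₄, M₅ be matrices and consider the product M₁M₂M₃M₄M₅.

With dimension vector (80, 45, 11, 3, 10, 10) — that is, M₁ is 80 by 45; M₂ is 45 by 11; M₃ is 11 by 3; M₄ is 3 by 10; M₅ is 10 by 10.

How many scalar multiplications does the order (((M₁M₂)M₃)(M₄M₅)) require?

44940

(M₁M₂): 80×45 by 45×11 → 80×11, cost 80·45·11 = 39600
((M₁M₂)M₃): 80×11 by 11×3 → 80×3, cost 80·11·3 = 2640; cumulative 42240
(M₄M₅): 3×10 by 10×10 → 3×10, cost 3·10·10 = 300
(((M₁M₂)M₃)(M₄M₅)): 80×3 by 3×10 → 80×10, cost 80·3·10 = 2400; cumulative 44940
Total: 44940 scalar multiplications.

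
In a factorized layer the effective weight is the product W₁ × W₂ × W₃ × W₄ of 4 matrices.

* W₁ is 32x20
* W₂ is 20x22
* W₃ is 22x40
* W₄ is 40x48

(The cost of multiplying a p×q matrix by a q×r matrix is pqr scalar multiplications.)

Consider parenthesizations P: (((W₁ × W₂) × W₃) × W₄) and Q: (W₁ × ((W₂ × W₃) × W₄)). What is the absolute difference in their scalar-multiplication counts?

Order P = (((W₁ × W₂) × W₃) × W₄): (W₁ × W₂): 32×20 by 20×22 → 32×22, cost 32·20·22 = 14080; ((W₁ × W₂) × W₃): 32×22 by 22×40 → 32×40, cost 32·22·40 = 28160; cumulative 42240; (((W₁ × W₂) × W₃) × W₄): 32×40 by 40×48 → 32×48, cost 32·40·48 = 61440; cumulative 103680. Total 103680.
Order Q = (W₁ × ((W₂ × W₃) × W₄)): (W₂ × W₃): 20×22 by 22×40 → 20×40, cost 20·22·40 = 17600; ((W₂ × W₃) × W₄): 20×40 by 40×48 → 20×48, cost 20·40·48 = 38400; cumulative 56000; (W₁ × ((W₂ × W₃) × W₄)): 32×20 by 20×48 → 32×48, cost 32·20·48 = 30720; cumulative 86720. Total 86720.
Difference: |103680 − 86720| = 16960.

16960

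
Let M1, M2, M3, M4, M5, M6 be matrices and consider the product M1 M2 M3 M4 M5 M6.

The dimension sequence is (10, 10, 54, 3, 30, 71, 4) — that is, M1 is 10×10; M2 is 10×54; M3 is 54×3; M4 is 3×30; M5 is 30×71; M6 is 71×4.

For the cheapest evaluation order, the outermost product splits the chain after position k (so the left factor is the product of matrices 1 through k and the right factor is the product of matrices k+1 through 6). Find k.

3

Adjacent pairs: M1M2 = 10·10·54 = 5400; M2M3 = 10·54·3 = 1620; M3M4 = 54·3·30 = 4860; M4M5 = 3·30·71 = 6390; M5M6 = 30·71·4 = 8520.
Length 3: M1..M3: k=1: 0+1620+10·10·3=1920; k=2: 5400+0+10·54·3=7020 → min 1920 | M2..M4: k=2: 0+4860+10·54·30=21060; k=3: 1620+0+10·3·30=2520 → min 2520 | M3..M5: k=3: 0+6390+54·3·71=17892; k=4: 4860+0+54·30·71=119880 → min 17892 | M4..M6: k=4: 0+8520+3·30·4=8880; k=5: 6390+0+3·71·4=7242 → min 7242.
Length 4: M1..M4: k=1: 0+2520+10·10·30=5520; k=2: 5400+4860+10·54·30=26460; k=3: 1920+0+10·3·30=2820 → min 2820 | M2..M5: k=2: 0+17892+10·54·71=56232; k=3: 1620+6390+10·3·71=10140; k=4: 2520+0+10·30·71=23820 → min 10140 | M3..M6: k=3: 0+7242+54·3·4=7890; k=4: 4860+8520+54·30·4=19860; k=5: 17892+0+54·71·4=33228 → min 7890.
Length 5: M1..M5: k=1: 0+10140+10·10·71=17240; k=2: 5400+17892+10·54·71=61632; k=3: 1920+6390+10·3·71=10440; k=4: 2820+0+10·30·71=24120 → min 10440 | M2..M6: k=2: 0+7890+10·54·4=10050; k=3: 1620+7242+10·3·4=8982; k=4: 2520+8520+10·30·4=12240; k=5: 10140+0+10·71·4=12980 → min 8982.
Top-level splits: k=1: (M1..M1)·(M2..M6) → 0+8982+10·10·4 = 9382; k=2: (M1..M2)·(M3..M6) → 5400+7890+10·54·4 = 15450; k=3: (M1..M3)·(M4..M6) → 1920+7242+10·3·4 = 9282; k=4: (M1..M4)·(M5..M6) → 2820+8520+10·30·4 = 12540; k=5: (M1..M5)·(M6..M6) → 10440+0+10·71·4 = 13280.
Best split is after M3, i.e. k = 3.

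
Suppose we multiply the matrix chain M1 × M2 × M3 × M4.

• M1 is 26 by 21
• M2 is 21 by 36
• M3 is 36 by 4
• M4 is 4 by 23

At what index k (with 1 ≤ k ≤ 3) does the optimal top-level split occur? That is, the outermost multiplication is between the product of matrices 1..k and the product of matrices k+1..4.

3

Adjacent pairs: M1M2 = 26·21·36 = 19656; M2M3 = 21·36·4 = 3024; M3M4 = 36·4·23 = 3312.
Length 3: M1..M3: k=1: 0+3024+26·21·4=5208; k=2: 19656+0+26·36·4=23400 → min 5208 | M2..M4: k=2: 0+3312+21·36·23=20700; k=3: 3024+0+21·4·23=4956 → min 4956.
Top-level splits: k=1: (M1..M1)·(M2..M4) → 0+4956+26·21·23 = 17514; k=2: (M1..M2)·(M3..M4) → 19656+3312+26·36·23 = 44496; k=3: (M1..M3)·(M4..M4) → 5208+0+26·4·23 = 7600.
Best split is after M3, i.e. k = 3.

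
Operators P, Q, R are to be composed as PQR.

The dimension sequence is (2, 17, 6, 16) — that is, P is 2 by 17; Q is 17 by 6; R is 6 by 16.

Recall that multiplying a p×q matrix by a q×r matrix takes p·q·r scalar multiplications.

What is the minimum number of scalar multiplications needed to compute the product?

396

Order (P(QR)): (QR): 17×6 by 6×16 → 17×16, cost 17·6·16 = 1632; (P(QR)): 2×17 by 17×16 → 2×16, cost 2·17·16 = 544; cumulative 2176. Total 2176.
Order ((PQ)R): (PQ): 2×17 by 17×6 → 2×6, cost 2·17·6 = 204; ((PQ)R): 2×6 by 6×16 → 2×16, cost 2·6·16 = 192; cumulative 396. Total 396.
Minimum: 396.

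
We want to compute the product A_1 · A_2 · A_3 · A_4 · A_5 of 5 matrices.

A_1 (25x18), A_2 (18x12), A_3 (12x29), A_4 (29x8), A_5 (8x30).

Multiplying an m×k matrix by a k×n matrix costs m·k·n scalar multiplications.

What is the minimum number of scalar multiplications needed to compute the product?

Adjacent pairs: A_1A_2 = 25·18·12 = 5400; A_2A_3 = 18·12·29 = 6264; A_3A_4 = 12·29·8 = 2784; A_4A_5 = 29·8·30 = 6960.
Length 3: A_1..A_3: k=1: 0+6264+25·18·29=19314; k=2: 5400+0+25·12·29=14100 → min 14100 | A_2..A_4: k=2: 0+2784+18·12·8=4512; k=3: 6264+0+18·29·8=10440 → min 4512 | A_3..A_5: k=3: 0+6960+12·29·30=17400; k=4: 2784+0+12·8·30=5664 → min 5664.
Length 4: A_1..A_4: k=1: 0+4512+25·18·8=8112; k=2: 5400+2784+25·12·8=10584; k=3: 14100+0+25·29·8=19900 → min 8112 | A_2..A_5: k=2: 0+5664+18·12·30=12144; k=3: 6264+6960+18·29·30=28884; k=4: 4512+0+18·8·30=8832 → min 8832.
Length 5: A_1..A_5: k=1: 0+8832+25·18·30=22332; k=2: 5400+5664+25·12·30=20064; k=3: 14100+6960+25·29·30=42810; k=4: 8112+0+25·8·30=14112 → min 14112.
Optimal order: ((A_1 · (A_2 · (A_3 · A_4))) · A_5) with cost 14112.

14112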